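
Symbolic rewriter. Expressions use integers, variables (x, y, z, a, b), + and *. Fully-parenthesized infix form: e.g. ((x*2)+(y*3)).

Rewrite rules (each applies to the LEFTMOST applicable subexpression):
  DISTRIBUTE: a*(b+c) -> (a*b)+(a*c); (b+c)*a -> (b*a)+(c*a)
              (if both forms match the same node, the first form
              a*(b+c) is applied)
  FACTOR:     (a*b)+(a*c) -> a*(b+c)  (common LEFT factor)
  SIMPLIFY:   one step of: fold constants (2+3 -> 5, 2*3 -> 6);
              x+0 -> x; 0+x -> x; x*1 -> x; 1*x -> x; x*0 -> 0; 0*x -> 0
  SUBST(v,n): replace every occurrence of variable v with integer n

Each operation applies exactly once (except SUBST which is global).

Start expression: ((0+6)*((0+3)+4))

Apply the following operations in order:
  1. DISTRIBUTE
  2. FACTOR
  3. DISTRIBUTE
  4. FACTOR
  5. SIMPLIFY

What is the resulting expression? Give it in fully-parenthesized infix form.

Start: ((0+6)*((0+3)+4))
Apply DISTRIBUTE at root (target: ((0+6)*((0+3)+4))): ((0+6)*((0+3)+4)) -> (((0+6)*(0+3))+((0+6)*4))
Apply FACTOR at root (target: (((0+6)*(0+3))+((0+6)*4))): (((0+6)*(0+3))+((0+6)*4)) -> ((0+6)*((0+3)+4))
Apply DISTRIBUTE at root (target: ((0+6)*((0+3)+4))): ((0+6)*((0+3)+4)) -> (((0+6)*(0+3))+((0+6)*4))
Apply FACTOR at root (target: (((0+6)*(0+3))+((0+6)*4))): (((0+6)*(0+3))+((0+6)*4)) -> ((0+6)*((0+3)+4))
Apply SIMPLIFY at L (target: (0+6)): ((0+6)*((0+3)+4)) -> (6*((0+3)+4))

Answer: (6*((0+3)+4))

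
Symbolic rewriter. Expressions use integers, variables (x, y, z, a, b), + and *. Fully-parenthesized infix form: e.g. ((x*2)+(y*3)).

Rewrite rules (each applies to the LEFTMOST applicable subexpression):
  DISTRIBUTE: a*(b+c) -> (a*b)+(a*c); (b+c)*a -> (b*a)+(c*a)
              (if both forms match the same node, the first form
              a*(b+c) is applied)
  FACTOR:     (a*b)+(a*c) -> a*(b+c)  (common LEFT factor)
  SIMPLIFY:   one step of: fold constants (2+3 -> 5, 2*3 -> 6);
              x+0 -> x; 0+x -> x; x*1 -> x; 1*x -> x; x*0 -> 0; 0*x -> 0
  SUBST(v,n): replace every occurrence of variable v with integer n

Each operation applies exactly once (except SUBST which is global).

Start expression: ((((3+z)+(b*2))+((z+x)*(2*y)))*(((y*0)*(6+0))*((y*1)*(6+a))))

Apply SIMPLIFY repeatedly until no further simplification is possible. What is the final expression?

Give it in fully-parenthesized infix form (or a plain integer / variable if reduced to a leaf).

Start: ((((3+z)+(b*2))+((z+x)*(2*y)))*(((y*0)*(6+0))*((y*1)*(6+a))))
Step 1: at RLL: (y*0) -> 0; overall: ((((3+z)+(b*2))+((z+x)*(2*y)))*(((y*0)*(6+0))*((y*1)*(6+a)))) -> ((((3+z)+(b*2))+((z+x)*(2*y)))*((0*(6+0))*((y*1)*(6+a))))
Step 2: at RL: (0*(6+0)) -> 0; overall: ((((3+z)+(b*2))+((z+x)*(2*y)))*((0*(6+0))*((y*1)*(6+a)))) -> ((((3+z)+(b*2))+((z+x)*(2*y)))*(0*((y*1)*(6+a))))
Step 3: at R: (0*((y*1)*(6+a))) -> 0; overall: ((((3+z)+(b*2))+((z+x)*(2*y)))*(0*((y*1)*(6+a)))) -> ((((3+z)+(b*2))+((z+x)*(2*y)))*0)
Step 4: at root: ((((3+z)+(b*2))+((z+x)*(2*y)))*0) -> 0; overall: ((((3+z)+(b*2))+((z+x)*(2*y)))*0) -> 0
Fixed point: 0

Answer: 0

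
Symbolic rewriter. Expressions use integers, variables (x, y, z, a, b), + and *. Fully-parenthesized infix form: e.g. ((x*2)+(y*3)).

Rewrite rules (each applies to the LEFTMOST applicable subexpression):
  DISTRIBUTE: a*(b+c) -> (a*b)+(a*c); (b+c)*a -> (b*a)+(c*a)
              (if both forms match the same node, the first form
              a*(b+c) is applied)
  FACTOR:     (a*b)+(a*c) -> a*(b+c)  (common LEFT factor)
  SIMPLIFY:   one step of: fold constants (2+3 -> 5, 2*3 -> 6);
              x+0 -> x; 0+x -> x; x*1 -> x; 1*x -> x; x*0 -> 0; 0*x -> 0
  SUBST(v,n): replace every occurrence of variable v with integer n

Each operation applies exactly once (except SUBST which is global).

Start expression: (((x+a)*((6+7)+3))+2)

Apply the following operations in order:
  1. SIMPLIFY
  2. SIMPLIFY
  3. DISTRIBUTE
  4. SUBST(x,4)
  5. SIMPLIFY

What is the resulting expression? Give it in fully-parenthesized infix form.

Answer: ((64+(a*16))+2)

Derivation:
Start: (((x+a)*((6+7)+3))+2)
Apply SIMPLIFY at LRL (target: (6+7)): (((x+a)*((6+7)+3))+2) -> (((x+a)*(13+3))+2)
Apply SIMPLIFY at LR (target: (13+3)): (((x+a)*(13+3))+2) -> (((x+a)*16)+2)
Apply DISTRIBUTE at L (target: ((x+a)*16)): (((x+a)*16)+2) -> (((x*16)+(a*16))+2)
Apply SUBST(x,4): (((x*16)+(a*16))+2) -> (((4*16)+(a*16))+2)
Apply SIMPLIFY at LL (target: (4*16)): (((4*16)+(a*16))+2) -> ((64+(a*16))+2)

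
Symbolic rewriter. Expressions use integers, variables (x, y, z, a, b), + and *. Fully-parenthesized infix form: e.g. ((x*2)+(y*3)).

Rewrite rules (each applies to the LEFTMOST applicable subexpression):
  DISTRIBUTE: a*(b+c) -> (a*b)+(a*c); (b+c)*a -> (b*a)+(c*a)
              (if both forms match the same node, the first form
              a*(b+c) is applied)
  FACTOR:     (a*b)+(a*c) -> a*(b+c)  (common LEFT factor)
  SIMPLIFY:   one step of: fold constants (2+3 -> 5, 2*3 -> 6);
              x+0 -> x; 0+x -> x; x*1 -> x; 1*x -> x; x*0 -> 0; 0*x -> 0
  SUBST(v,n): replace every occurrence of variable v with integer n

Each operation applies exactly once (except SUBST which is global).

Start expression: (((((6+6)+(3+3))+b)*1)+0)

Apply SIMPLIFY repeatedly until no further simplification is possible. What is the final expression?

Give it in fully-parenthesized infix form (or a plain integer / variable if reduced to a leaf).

Start: (((((6+6)+(3+3))+b)*1)+0)
Step 1: at root: (((((6+6)+(3+3))+b)*1)+0) -> ((((6+6)+(3+3))+b)*1); overall: (((((6+6)+(3+3))+b)*1)+0) -> ((((6+6)+(3+3))+b)*1)
Step 2: at root: ((((6+6)+(3+3))+b)*1) -> (((6+6)+(3+3))+b); overall: ((((6+6)+(3+3))+b)*1) -> (((6+6)+(3+3))+b)
Step 3: at LL: (6+6) -> 12; overall: (((6+6)+(3+3))+b) -> ((12+(3+3))+b)
Step 4: at LR: (3+3) -> 6; overall: ((12+(3+3))+b) -> ((12+6)+b)
Step 5: at L: (12+6) -> 18; overall: ((12+6)+b) -> (18+b)
Fixed point: (18+b)

Answer: (18+b)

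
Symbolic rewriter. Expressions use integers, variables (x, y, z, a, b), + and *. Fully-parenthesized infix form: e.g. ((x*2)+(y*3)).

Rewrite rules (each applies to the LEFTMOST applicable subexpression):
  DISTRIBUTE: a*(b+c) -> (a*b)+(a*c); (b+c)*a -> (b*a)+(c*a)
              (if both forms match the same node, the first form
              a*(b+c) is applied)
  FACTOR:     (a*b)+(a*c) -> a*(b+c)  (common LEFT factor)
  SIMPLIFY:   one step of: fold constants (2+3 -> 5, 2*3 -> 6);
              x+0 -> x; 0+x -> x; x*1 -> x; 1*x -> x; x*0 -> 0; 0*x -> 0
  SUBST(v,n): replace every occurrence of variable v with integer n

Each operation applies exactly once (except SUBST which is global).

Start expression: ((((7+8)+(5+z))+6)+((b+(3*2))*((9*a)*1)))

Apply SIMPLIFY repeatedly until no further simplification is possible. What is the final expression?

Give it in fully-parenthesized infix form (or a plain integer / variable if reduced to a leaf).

Start: ((((7+8)+(5+z))+6)+((b+(3*2))*((9*a)*1)))
Step 1: at LLL: (7+8) -> 15; overall: ((((7+8)+(5+z))+6)+((b+(3*2))*((9*a)*1))) -> (((15+(5+z))+6)+((b+(3*2))*((9*a)*1)))
Step 2: at RLR: (3*2) -> 6; overall: (((15+(5+z))+6)+((b+(3*2))*((9*a)*1))) -> (((15+(5+z))+6)+((b+6)*((9*a)*1)))
Step 3: at RR: ((9*a)*1) -> (9*a); overall: (((15+(5+z))+6)+((b+6)*((9*a)*1))) -> (((15+(5+z))+6)+((b+6)*(9*a)))
Fixed point: (((15+(5+z))+6)+((b+6)*(9*a)))

Answer: (((15+(5+z))+6)+((b+6)*(9*a)))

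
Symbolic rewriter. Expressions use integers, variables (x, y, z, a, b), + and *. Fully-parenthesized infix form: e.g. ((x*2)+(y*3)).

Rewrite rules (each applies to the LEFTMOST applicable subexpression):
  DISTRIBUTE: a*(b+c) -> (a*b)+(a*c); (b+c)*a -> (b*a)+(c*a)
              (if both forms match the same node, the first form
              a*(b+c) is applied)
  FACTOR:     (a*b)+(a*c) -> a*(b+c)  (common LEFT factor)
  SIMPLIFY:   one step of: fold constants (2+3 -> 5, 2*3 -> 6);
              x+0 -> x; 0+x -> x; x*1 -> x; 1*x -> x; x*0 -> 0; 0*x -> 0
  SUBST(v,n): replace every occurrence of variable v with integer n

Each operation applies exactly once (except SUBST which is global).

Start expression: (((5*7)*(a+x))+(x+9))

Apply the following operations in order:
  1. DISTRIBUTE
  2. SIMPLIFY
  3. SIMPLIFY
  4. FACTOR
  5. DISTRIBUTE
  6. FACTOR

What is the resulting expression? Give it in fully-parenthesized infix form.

Start: (((5*7)*(a+x))+(x+9))
Apply DISTRIBUTE at L (target: ((5*7)*(a+x))): (((5*7)*(a+x))+(x+9)) -> ((((5*7)*a)+((5*7)*x))+(x+9))
Apply SIMPLIFY at LLL (target: (5*7)): ((((5*7)*a)+((5*7)*x))+(x+9)) -> (((35*a)+((5*7)*x))+(x+9))
Apply SIMPLIFY at LRL (target: (5*7)): (((35*a)+((5*7)*x))+(x+9)) -> (((35*a)+(35*x))+(x+9))
Apply FACTOR at L (target: ((35*a)+(35*x))): (((35*a)+(35*x))+(x+9)) -> ((35*(a+x))+(x+9))
Apply DISTRIBUTE at L (target: (35*(a+x))): ((35*(a+x))+(x+9)) -> (((35*a)+(35*x))+(x+9))
Apply FACTOR at L (target: ((35*a)+(35*x))): (((35*a)+(35*x))+(x+9)) -> ((35*(a+x))+(x+9))

Answer: ((35*(a+x))+(x+9))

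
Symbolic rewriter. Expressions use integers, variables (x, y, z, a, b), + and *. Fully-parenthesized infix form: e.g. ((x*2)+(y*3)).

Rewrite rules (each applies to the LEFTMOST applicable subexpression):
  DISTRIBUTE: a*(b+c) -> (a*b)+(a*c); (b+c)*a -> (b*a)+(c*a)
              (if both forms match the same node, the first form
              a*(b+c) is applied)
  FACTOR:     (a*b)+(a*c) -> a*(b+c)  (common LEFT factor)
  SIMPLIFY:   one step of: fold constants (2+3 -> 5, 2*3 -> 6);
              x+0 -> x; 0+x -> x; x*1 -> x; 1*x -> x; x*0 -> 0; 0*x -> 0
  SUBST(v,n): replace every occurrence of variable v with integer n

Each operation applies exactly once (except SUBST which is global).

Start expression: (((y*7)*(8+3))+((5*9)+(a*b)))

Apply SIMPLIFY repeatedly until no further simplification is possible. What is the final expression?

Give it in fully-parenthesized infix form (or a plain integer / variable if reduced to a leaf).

Start: (((y*7)*(8+3))+((5*9)+(a*b)))
Step 1: at LR: (8+3) -> 11; overall: (((y*7)*(8+3))+((5*9)+(a*b))) -> (((y*7)*11)+((5*9)+(a*b)))
Step 2: at RL: (5*9) -> 45; overall: (((y*7)*11)+((5*9)+(a*b))) -> (((y*7)*11)+(45+(a*b)))
Fixed point: (((y*7)*11)+(45+(a*b)))

Answer: (((y*7)*11)+(45+(a*b)))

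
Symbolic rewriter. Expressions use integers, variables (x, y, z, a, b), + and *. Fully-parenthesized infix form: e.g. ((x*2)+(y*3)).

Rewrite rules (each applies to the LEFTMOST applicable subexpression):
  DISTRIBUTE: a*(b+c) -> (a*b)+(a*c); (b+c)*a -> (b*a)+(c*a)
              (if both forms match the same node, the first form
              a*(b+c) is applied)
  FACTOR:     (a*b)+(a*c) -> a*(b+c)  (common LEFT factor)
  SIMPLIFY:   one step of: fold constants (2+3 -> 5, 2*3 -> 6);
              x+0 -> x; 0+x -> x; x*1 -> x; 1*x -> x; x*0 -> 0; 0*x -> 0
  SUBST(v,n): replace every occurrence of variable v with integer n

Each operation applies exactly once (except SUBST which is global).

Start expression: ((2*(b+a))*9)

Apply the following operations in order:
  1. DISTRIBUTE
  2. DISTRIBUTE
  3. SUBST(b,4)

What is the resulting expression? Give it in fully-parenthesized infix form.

Start: ((2*(b+a))*9)
Apply DISTRIBUTE at L (target: (2*(b+a))): ((2*(b+a))*9) -> (((2*b)+(2*a))*9)
Apply DISTRIBUTE at root (target: (((2*b)+(2*a))*9)): (((2*b)+(2*a))*9) -> (((2*b)*9)+((2*a)*9))
Apply SUBST(b,4): (((2*b)*9)+((2*a)*9)) -> (((2*4)*9)+((2*a)*9))

Answer: (((2*4)*9)+((2*a)*9))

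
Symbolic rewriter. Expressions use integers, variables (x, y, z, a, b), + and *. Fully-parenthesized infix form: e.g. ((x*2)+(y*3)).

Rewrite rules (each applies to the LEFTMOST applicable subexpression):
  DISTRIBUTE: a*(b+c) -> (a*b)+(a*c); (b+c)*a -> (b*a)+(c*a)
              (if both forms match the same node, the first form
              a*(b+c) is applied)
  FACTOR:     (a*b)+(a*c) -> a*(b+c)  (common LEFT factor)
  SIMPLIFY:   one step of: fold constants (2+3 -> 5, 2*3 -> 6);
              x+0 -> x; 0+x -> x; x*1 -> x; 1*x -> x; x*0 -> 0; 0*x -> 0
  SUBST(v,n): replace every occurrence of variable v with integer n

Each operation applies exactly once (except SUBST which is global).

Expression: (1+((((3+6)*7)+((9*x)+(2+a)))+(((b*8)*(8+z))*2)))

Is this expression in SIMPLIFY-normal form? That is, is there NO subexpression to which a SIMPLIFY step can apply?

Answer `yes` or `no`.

Answer: no

Derivation:
Expression: (1+((((3+6)*7)+((9*x)+(2+a)))+(((b*8)*(8+z))*2)))
Scanning for simplifiable subexpressions (pre-order)...
  at root: (1+((((3+6)*7)+((9*x)+(2+a)))+(((b*8)*(8+z))*2))) (not simplifiable)
  at R: ((((3+6)*7)+((9*x)+(2+a)))+(((b*8)*(8+z))*2)) (not simplifiable)
  at RL: (((3+6)*7)+((9*x)+(2+a))) (not simplifiable)
  at RLL: ((3+6)*7) (not simplifiable)
  at RLLL: (3+6) (SIMPLIFIABLE)
  at RLR: ((9*x)+(2+a)) (not simplifiable)
  at RLRL: (9*x) (not simplifiable)
  at RLRR: (2+a) (not simplifiable)
  at RR: (((b*8)*(8+z))*2) (not simplifiable)
  at RRL: ((b*8)*(8+z)) (not simplifiable)
  at RRLL: (b*8) (not simplifiable)
  at RRLR: (8+z) (not simplifiable)
Found simplifiable subexpr at path RLLL: (3+6)
One SIMPLIFY step would give: (1+(((9*7)+((9*x)+(2+a)))+(((b*8)*(8+z))*2)))
-> NOT in normal form.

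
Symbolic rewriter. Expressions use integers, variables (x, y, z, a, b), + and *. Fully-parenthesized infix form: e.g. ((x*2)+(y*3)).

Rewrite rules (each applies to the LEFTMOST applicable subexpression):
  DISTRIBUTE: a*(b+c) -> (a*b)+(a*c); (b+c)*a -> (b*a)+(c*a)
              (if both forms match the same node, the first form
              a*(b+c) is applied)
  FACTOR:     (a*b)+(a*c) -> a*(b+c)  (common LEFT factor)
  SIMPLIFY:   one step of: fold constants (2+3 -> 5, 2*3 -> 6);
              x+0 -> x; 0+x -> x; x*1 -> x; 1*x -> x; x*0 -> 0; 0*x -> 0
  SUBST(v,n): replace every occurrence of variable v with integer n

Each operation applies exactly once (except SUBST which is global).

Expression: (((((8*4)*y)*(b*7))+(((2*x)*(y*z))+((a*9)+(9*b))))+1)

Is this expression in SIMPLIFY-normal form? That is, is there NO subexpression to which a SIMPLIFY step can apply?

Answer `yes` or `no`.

Answer: no

Derivation:
Expression: (((((8*4)*y)*(b*7))+(((2*x)*(y*z))+((a*9)+(9*b))))+1)
Scanning for simplifiable subexpressions (pre-order)...
  at root: (((((8*4)*y)*(b*7))+(((2*x)*(y*z))+((a*9)+(9*b))))+1) (not simplifiable)
  at L: ((((8*4)*y)*(b*7))+(((2*x)*(y*z))+((a*9)+(9*b)))) (not simplifiable)
  at LL: (((8*4)*y)*(b*7)) (not simplifiable)
  at LLL: ((8*4)*y) (not simplifiable)
  at LLLL: (8*4) (SIMPLIFIABLE)
  at LLR: (b*7) (not simplifiable)
  at LR: (((2*x)*(y*z))+((a*9)+(9*b))) (not simplifiable)
  at LRL: ((2*x)*(y*z)) (not simplifiable)
  at LRLL: (2*x) (not simplifiable)
  at LRLR: (y*z) (not simplifiable)
  at LRR: ((a*9)+(9*b)) (not simplifiable)
  at LRRL: (a*9) (not simplifiable)
  at LRRR: (9*b) (not simplifiable)
Found simplifiable subexpr at path LLLL: (8*4)
One SIMPLIFY step would give: ((((32*y)*(b*7))+(((2*x)*(y*z))+((a*9)+(9*b))))+1)
-> NOT in normal form.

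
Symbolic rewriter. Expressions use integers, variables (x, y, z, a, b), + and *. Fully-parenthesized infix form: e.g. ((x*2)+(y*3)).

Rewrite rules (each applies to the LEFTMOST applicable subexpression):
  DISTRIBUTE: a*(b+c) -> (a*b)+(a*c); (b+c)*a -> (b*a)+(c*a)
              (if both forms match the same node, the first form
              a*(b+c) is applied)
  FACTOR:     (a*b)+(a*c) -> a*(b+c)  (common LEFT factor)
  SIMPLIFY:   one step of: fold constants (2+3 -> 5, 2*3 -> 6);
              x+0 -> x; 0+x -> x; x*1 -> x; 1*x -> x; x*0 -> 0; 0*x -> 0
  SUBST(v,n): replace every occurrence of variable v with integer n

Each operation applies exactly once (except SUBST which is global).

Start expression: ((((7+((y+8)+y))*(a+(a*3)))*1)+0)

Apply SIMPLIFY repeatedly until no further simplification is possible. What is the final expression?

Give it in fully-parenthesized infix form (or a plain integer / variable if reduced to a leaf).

Answer: ((7+((y+8)+y))*(a+(a*3)))

Derivation:
Start: ((((7+((y+8)+y))*(a+(a*3)))*1)+0)
Step 1: at root: ((((7+((y+8)+y))*(a+(a*3)))*1)+0) -> (((7+((y+8)+y))*(a+(a*3)))*1); overall: ((((7+((y+8)+y))*(a+(a*3)))*1)+0) -> (((7+((y+8)+y))*(a+(a*3)))*1)
Step 2: at root: (((7+((y+8)+y))*(a+(a*3)))*1) -> ((7+((y+8)+y))*(a+(a*3))); overall: (((7+((y+8)+y))*(a+(a*3)))*1) -> ((7+((y+8)+y))*(a+(a*3)))
Fixed point: ((7+((y+8)+y))*(a+(a*3)))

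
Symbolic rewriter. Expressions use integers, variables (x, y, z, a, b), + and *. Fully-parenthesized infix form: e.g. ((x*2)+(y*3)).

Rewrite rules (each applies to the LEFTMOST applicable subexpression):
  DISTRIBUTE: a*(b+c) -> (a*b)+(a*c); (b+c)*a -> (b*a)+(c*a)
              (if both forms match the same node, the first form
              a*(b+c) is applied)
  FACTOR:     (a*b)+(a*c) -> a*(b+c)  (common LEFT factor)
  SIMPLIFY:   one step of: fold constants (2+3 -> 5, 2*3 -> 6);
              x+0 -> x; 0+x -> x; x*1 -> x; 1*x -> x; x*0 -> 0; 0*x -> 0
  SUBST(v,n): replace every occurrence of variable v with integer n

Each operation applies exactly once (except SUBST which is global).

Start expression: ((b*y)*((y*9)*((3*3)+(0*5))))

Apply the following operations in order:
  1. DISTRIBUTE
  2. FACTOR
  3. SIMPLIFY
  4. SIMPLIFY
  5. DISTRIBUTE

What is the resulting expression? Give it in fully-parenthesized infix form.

Start: ((b*y)*((y*9)*((3*3)+(0*5))))
Apply DISTRIBUTE at R (target: ((y*9)*((3*3)+(0*5)))): ((b*y)*((y*9)*((3*3)+(0*5)))) -> ((b*y)*(((y*9)*(3*3))+((y*9)*(0*5))))
Apply FACTOR at R (target: (((y*9)*(3*3))+((y*9)*(0*5)))): ((b*y)*(((y*9)*(3*3))+((y*9)*(0*5)))) -> ((b*y)*((y*9)*((3*3)+(0*5))))
Apply SIMPLIFY at RRL (target: (3*3)): ((b*y)*((y*9)*((3*3)+(0*5)))) -> ((b*y)*((y*9)*(9+(0*5))))
Apply SIMPLIFY at RRR (target: (0*5)): ((b*y)*((y*9)*(9+(0*5)))) -> ((b*y)*((y*9)*(9+0)))
Apply DISTRIBUTE at R (target: ((y*9)*(9+0))): ((b*y)*((y*9)*(9+0))) -> ((b*y)*(((y*9)*9)+((y*9)*0)))

Answer: ((b*y)*(((y*9)*9)+((y*9)*0)))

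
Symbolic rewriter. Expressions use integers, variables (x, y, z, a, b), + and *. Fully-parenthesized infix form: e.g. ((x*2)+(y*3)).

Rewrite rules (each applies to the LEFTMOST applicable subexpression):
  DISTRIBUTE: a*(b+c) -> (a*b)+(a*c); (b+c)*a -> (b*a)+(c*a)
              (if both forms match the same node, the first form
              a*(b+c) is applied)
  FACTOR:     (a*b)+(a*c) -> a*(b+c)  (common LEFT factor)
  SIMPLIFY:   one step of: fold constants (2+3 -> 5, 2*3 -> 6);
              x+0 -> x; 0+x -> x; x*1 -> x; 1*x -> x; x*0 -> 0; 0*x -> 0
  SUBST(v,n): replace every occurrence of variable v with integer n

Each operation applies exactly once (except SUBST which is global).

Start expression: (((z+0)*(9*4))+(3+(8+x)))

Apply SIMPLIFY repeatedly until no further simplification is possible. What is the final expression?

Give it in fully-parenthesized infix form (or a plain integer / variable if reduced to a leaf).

Answer: ((z*36)+(3+(8+x)))

Derivation:
Start: (((z+0)*(9*4))+(3+(8+x)))
Step 1: at LL: (z+0) -> z; overall: (((z+0)*(9*4))+(3+(8+x))) -> ((z*(9*4))+(3+(8+x)))
Step 2: at LR: (9*4) -> 36; overall: ((z*(9*4))+(3+(8+x))) -> ((z*36)+(3+(8+x)))
Fixed point: ((z*36)+(3+(8+x)))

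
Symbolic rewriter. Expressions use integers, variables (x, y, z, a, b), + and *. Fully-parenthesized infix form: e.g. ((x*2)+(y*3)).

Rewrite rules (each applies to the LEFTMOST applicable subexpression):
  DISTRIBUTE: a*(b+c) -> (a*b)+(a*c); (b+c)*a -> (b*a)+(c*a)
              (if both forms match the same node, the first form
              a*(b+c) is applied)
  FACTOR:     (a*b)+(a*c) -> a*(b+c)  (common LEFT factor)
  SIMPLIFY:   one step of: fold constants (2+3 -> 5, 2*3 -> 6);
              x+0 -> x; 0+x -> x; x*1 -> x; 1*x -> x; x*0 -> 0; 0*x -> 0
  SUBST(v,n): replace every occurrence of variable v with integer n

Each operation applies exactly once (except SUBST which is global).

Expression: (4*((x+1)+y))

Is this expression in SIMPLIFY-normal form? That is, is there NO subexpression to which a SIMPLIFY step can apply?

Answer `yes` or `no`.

Expression: (4*((x+1)+y))
Scanning for simplifiable subexpressions (pre-order)...
  at root: (4*((x+1)+y)) (not simplifiable)
  at R: ((x+1)+y) (not simplifiable)
  at RL: (x+1) (not simplifiable)
Result: no simplifiable subexpression found -> normal form.

Answer: yes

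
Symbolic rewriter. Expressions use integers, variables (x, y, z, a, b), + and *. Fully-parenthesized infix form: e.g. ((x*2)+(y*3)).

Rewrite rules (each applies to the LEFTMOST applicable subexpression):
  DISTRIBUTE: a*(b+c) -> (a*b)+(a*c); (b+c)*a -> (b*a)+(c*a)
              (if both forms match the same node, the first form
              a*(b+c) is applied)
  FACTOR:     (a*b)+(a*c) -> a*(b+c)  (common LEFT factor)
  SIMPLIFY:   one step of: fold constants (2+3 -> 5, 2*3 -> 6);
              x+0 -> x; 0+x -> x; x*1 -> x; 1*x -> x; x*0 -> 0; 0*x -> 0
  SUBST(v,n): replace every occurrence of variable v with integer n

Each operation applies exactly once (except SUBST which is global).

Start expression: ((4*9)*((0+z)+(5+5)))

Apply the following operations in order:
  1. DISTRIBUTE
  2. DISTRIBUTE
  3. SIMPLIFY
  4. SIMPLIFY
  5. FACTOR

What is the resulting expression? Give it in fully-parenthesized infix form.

Answer: ((4*9)*(z+(5+5)))

Derivation:
Start: ((4*9)*((0+z)+(5+5)))
Apply DISTRIBUTE at root (target: ((4*9)*((0+z)+(5+5)))): ((4*9)*((0+z)+(5+5))) -> (((4*9)*(0+z))+((4*9)*(5+5)))
Apply DISTRIBUTE at L (target: ((4*9)*(0+z))): (((4*9)*(0+z))+((4*9)*(5+5))) -> ((((4*9)*0)+((4*9)*z))+((4*9)*(5+5)))
Apply SIMPLIFY at LL (target: ((4*9)*0)): ((((4*9)*0)+((4*9)*z))+((4*9)*(5+5))) -> ((0+((4*9)*z))+((4*9)*(5+5)))
Apply SIMPLIFY at L (target: (0+((4*9)*z))): ((0+((4*9)*z))+((4*9)*(5+5))) -> (((4*9)*z)+((4*9)*(5+5)))
Apply FACTOR at root (target: (((4*9)*z)+((4*9)*(5+5)))): (((4*9)*z)+((4*9)*(5+5))) -> ((4*9)*(z+(5+5)))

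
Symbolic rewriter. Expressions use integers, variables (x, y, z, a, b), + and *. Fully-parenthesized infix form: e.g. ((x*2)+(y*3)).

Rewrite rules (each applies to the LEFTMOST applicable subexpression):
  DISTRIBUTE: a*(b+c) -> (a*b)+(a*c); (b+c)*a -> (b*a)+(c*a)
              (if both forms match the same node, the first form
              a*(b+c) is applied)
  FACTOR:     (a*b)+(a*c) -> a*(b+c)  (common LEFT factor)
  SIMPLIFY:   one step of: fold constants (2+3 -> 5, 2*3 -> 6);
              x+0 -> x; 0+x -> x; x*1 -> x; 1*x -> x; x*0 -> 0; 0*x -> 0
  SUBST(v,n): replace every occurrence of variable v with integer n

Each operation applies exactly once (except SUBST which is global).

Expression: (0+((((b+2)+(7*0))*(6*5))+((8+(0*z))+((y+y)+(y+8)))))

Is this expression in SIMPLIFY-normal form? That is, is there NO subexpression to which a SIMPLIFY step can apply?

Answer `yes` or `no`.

Answer: no

Derivation:
Expression: (0+((((b+2)+(7*0))*(6*5))+((8+(0*z))+((y+y)+(y+8)))))
Scanning for simplifiable subexpressions (pre-order)...
  at root: (0+((((b+2)+(7*0))*(6*5))+((8+(0*z))+((y+y)+(y+8))))) (SIMPLIFIABLE)
  at R: ((((b+2)+(7*0))*(6*5))+((8+(0*z))+((y+y)+(y+8)))) (not simplifiable)
  at RL: (((b+2)+(7*0))*(6*5)) (not simplifiable)
  at RLL: ((b+2)+(7*0)) (not simplifiable)
  at RLLL: (b+2) (not simplifiable)
  at RLLR: (7*0) (SIMPLIFIABLE)
  at RLR: (6*5) (SIMPLIFIABLE)
  at RR: ((8+(0*z))+((y+y)+(y+8))) (not simplifiable)
  at RRL: (8+(0*z)) (not simplifiable)
  at RRLR: (0*z) (SIMPLIFIABLE)
  at RRR: ((y+y)+(y+8)) (not simplifiable)
  at RRRL: (y+y) (not simplifiable)
  at RRRR: (y+8) (not simplifiable)
Found simplifiable subexpr at path root: (0+((((b+2)+(7*0))*(6*5))+((8+(0*z))+((y+y)+(y+8)))))
One SIMPLIFY step would give: ((((b+2)+(7*0))*(6*5))+((8+(0*z))+((y+y)+(y+8))))
-> NOT in normal form.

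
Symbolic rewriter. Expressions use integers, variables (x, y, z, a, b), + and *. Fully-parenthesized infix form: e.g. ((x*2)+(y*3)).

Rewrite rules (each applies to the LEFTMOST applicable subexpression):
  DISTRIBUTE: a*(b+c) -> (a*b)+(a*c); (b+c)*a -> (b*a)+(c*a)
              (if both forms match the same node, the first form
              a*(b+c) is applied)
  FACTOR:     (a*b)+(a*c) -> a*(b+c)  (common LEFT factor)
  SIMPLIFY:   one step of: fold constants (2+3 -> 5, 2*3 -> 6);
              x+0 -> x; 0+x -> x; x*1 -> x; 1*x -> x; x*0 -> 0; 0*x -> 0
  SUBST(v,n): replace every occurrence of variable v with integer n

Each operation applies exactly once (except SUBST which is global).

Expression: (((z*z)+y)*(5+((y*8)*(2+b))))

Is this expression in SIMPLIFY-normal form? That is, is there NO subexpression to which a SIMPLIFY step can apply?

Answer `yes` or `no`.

Answer: yes

Derivation:
Expression: (((z*z)+y)*(5+((y*8)*(2+b))))
Scanning for simplifiable subexpressions (pre-order)...
  at root: (((z*z)+y)*(5+((y*8)*(2+b)))) (not simplifiable)
  at L: ((z*z)+y) (not simplifiable)
  at LL: (z*z) (not simplifiable)
  at R: (5+((y*8)*(2+b))) (not simplifiable)
  at RR: ((y*8)*(2+b)) (not simplifiable)
  at RRL: (y*8) (not simplifiable)
  at RRR: (2+b) (not simplifiable)
Result: no simplifiable subexpression found -> normal form.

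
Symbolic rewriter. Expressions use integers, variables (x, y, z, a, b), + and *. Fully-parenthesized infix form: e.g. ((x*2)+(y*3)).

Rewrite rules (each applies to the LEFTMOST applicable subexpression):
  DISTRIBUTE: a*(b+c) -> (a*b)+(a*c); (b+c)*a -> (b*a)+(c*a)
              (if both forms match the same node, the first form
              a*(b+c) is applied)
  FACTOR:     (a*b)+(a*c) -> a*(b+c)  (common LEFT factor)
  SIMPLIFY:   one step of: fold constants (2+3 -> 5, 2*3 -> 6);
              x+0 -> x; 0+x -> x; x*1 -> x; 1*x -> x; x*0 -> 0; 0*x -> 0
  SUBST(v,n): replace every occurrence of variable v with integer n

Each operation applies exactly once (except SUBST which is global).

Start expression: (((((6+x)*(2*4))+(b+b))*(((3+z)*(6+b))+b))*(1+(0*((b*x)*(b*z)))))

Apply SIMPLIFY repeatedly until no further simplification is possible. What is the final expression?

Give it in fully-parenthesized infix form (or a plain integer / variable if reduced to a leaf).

Answer: ((((6+x)*8)+(b+b))*(((3+z)*(6+b))+b))

Derivation:
Start: (((((6+x)*(2*4))+(b+b))*(((3+z)*(6+b))+b))*(1+(0*((b*x)*(b*z)))))
Step 1: at LLLR: (2*4) -> 8; overall: (((((6+x)*(2*4))+(b+b))*(((3+z)*(6+b))+b))*(1+(0*((b*x)*(b*z))))) -> (((((6+x)*8)+(b+b))*(((3+z)*(6+b))+b))*(1+(0*((b*x)*(b*z)))))
Step 2: at RR: (0*((b*x)*(b*z))) -> 0; overall: (((((6+x)*8)+(b+b))*(((3+z)*(6+b))+b))*(1+(0*((b*x)*(b*z))))) -> (((((6+x)*8)+(b+b))*(((3+z)*(6+b))+b))*(1+0))
Step 3: at R: (1+0) -> 1; overall: (((((6+x)*8)+(b+b))*(((3+z)*(6+b))+b))*(1+0)) -> (((((6+x)*8)+(b+b))*(((3+z)*(6+b))+b))*1)
Step 4: at root: (((((6+x)*8)+(b+b))*(((3+z)*(6+b))+b))*1) -> ((((6+x)*8)+(b+b))*(((3+z)*(6+b))+b)); overall: (((((6+x)*8)+(b+b))*(((3+z)*(6+b))+b))*1) -> ((((6+x)*8)+(b+b))*(((3+z)*(6+b))+b))
Fixed point: ((((6+x)*8)+(b+b))*(((3+z)*(6+b))+b))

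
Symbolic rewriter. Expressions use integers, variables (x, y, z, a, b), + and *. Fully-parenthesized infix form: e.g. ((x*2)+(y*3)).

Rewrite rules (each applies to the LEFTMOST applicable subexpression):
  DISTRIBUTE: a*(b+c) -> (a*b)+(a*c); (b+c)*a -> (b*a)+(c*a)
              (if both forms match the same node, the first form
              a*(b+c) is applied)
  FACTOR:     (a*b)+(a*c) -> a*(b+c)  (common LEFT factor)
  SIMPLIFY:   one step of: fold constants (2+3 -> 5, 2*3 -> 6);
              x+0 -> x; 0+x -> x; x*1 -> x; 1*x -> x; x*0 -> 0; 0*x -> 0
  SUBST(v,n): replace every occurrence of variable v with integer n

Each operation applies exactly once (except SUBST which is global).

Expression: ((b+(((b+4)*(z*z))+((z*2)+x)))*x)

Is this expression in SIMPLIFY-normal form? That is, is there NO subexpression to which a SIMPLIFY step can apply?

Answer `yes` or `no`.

Answer: yes

Derivation:
Expression: ((b+(((b+4)*(z*z))+((z*2)+x)))*x)
Scanning for simplifiable subexpressions (pre-order)...
  at root: ((b+(((b+4)*(z*z))+((z*2)+x)))*x) (not simplifiable)
  at L: (b+(((b+4)*(z*z))+((z*2)+x))) (not simplifiable)
  at LR: (((b+4)*(z*z))+((z*2)+x)) (not simplifiable)
  at LRL: ((b+4)*(z*z)) (not simplifiable)
  at LRLL: (b+4) (not simplifiable)
  at LRLR: (z*z) (not simplifiable)
  at LRR: ((z*2)+x) (not simplifiable)
  at LRRL: (z*2) (not simplifiable)
Result: no simplifiable subexpression found -> normal form.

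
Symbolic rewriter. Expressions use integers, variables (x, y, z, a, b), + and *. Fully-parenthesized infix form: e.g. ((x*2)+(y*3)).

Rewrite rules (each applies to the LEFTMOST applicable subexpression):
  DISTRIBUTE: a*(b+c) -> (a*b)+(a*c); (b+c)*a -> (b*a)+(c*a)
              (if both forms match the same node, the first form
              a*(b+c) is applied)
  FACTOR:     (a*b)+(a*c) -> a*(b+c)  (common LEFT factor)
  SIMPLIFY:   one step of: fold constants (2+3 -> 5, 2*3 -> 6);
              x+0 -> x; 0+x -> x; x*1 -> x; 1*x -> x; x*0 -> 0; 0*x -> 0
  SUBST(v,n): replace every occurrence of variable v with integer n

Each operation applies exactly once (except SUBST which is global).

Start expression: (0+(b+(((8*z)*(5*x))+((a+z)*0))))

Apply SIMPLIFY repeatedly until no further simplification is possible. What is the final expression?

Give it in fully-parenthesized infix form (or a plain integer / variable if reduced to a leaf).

Answer: (b+((8*z)*(5*x)))

Derivation:
Start: (0+(b+(((8*z)*(5*x))+((a+z)*0))))
Step 1: at root: (0+(b+(((8*z)*(5*x))+((a+z)*0)))) -> (b+(((8*z)*(5*x))+((a+z)*0))); overall: (0+(b+(((8*z)*(5*x))+((a+z)*0)))) -> (b+(((8*z)*(5*x))+((a+z)*0)))
Step 2: at RR: ((a+z)*0) -> 0; overall: (b+(((8*z)*(5*x))+((a+z)*0))) -> (b+(((8*z)*(5*x))+0))
Step 3: at R: (((8*z)*(5*x))+0) -> ((8*z)*(5*x)); overall: (b+(((8*z)*(5*x))+0)) -> (b+((8*z)*(5*x)))
Fixed point: (b+((8*z)*(5*x)))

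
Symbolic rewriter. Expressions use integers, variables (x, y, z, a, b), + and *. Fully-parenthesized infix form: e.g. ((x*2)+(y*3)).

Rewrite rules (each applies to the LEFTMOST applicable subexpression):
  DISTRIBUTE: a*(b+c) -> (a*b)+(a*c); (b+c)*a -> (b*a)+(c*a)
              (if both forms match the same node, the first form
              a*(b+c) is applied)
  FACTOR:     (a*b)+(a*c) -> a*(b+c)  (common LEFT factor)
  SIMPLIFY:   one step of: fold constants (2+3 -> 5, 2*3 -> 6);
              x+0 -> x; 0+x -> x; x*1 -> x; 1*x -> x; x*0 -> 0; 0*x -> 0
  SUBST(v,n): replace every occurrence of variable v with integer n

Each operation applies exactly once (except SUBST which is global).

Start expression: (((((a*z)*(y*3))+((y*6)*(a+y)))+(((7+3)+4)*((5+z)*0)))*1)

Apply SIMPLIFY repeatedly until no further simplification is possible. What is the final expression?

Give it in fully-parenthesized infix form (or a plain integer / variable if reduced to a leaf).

Answer: (((a*z)*(y*3))+((y*6)*(a+y)))

Derivation:
Start: (((((a*z)*(y*3))+((y*6)*(a+y)))+(((7+3)+4)*((5+z)*0)))*1)
Step 1: at root: (((((a*z)*(y*3))+((y*6)*(a+y)))+(((7+3)+4)*((5+z)*0)))*1) -> ((((a*z)*(y*3))+((y*6)*(a+y)))+(((7+3)+4)*((5+z)*0))); overall: (((((a*z)*(y*3))+((y*6)*(a+y)))+(((7+3)+4)*((5+z)*0)))*1) -> ((((a*z)*(y*3))+((y*6)*(a+y)))+(((7+3)+4)*((5+z)*0)))
Step 2: at RLL: (7+3) -> 10; overall: ((((a*z)*(y*3))+((y*6)*(a+y)))+(((7+3)+4)*((5+z)*0))) -> ((((a*z)*(y*3))+((y*6)*(a+y)))+((10+4)*((5+z)*0)))
Step 3: at RL: (10+4) -> 14; overall: ((((a*z)*(y*3))+((y*6)*(a+y)))+((10+4)*((5+z)*0))) -> ((((a*z)*(y*3))+((y*6)*(a+y)))+(14*((5+z)*0)))
Step 4: at RR: ((5+z)*0) -> 0; overall: ((((a*z)*(y*3))+((y*6)*(a+y)))+(14*((5+z)*0))) -> ((((a*z)*(y*3))+((y*6)*(a+y)))+(14*0))
Step 5: at R: (14*0) -> 0; overall: ((((a*z)*(y*3))+((y*6)*(a+y)))+(14*0)) -> ((((a*z)*(y*3))+((y*6)*(a+y)))+0)
Step 6: at root: ((((a*z)*(y*3))+((y*6)*(a+y)))+0) -> (((a*z)*(y*3))+((y*6)*(a+y))); overall: ((((a*z)*(y*3))+((y*6)*(a+y)))+0) -> (((a*z)*(y*3))+((y*6)*(a+y)))
Fixed point: (((a*z)*(y*3))+((y*6)*(a+y)))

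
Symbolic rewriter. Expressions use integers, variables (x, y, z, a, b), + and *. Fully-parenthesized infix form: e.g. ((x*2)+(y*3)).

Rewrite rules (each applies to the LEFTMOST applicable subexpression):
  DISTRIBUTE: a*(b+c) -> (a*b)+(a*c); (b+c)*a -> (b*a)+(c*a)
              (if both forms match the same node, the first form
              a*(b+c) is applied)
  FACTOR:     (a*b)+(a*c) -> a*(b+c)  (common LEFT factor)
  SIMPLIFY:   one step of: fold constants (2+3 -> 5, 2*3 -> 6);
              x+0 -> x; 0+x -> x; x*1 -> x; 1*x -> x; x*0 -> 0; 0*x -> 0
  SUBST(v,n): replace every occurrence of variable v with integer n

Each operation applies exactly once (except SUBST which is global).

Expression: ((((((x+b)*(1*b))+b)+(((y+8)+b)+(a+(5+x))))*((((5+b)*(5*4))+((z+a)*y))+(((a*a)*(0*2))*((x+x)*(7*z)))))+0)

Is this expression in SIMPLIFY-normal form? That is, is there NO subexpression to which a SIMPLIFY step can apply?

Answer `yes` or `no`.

Expression: ((((((x+b)*(1*b))+b)+(((y+8)+b)+(a+(5+x))))*((((5+b)*(5*4))+((z+a)*y))+(((a*a)*(0*2))*((x+x)*(7*z)))))+0)
Scanning for simplifiable subexpressions (pre-order)...
  at root: ((((((x+b)*(1*b))+b)+(((y+8)+b)+(a+(5+x))))*((((5+b)*(5*4))+((z+a)*y))+(((a*a)*(0*2))*((x+x)*(7*z)))))+0) (SIMPLIFIABLE)
  at L: (((((x+b)*(1*b))+b)+(((y+8)+b)+(a+(5+x))))*((((5+b)*(5*4))+((z+a)*y))+(((a*a)*(0*2))*((x+x)*(7*z))))) (not simplifiable)
  at LL: ((((x+b)*(1*b))+b)+(((y+8)+b)+(a+(5+x)))) (not simplifiable)
  at LLL: (((x+b)*(1*b))+b) (not simplifiable)
  at LLLL: ((x+b)*(1*b)) (not simplifiable)
  at LLLLL: (x+b) (not simplifiable)
  at LLLLR: (1*b) (SIMPLIFIABLE)
  at LLR: (((y+8)+b)+(a+(5+x))) (not simplifiable)
  at LLRL: ((y+8)+b) (not simplifiable)
  at LLRLL: (y+8) (not simplifiable)
  at LLRR: (a+(5+x)) (not simplifiable)
  at LLRRR: (5+x) (not simplifiable)
  at LR: ((((5+b)*(5*4))+((z+a)*y))+(((a*a)*(0*2))*((x+x)*(7*z)))) (not simplifiable)
  at LRL: (((5+b)*(5*4))+((z+a)*y)) (not simplifiable)
  at LRLL: ((5+b)*(5*4)) (not simplifiable)
  at LRLLL: (5+b) (not simplifiable)
  at LRLLR: (5*4) (SIMPLIFIABLE)
  at LRLR: ((z+a)*y) (not simplifiable)
  at LRLRL: (z+a) (not simplifiable)
  at LRR: (((a*a)*(0*2))*((x+x)*(7*z))) (not simplifiable)
  at LRRL: ((a*a)*(0*2)) (not simplifiable)
  at LRRLL: (a*a) (not simplifiable)
  at LRRLR: (0*2) (SIMPLIFIABLE)
  at LRRR: ((x+x)*(7*z)) (not simplifiable)
  at LRRRL: (x+x) (not simplifiable)
  at LRRRR: (7*z) (not simplifiable)
Found simplifiable subexpr at path root: ((((((x+b)*(1*b))+b)+(((y+8)+b)+(a+(5+x))))*((((5+b)*(5*4))+((z+a)*y))+(((a*a)*(0*2))*((x+x)*(7*z)))))+0)
One SIMPLIFY step would give: (((((x+b)*(1*b))+b)+(((y+8)+b)+(a+(5+x))))*((((5+b)*(5*4))+((z+a)*y))+(((a*a)*(0*2))*((x+x)*(7*z)))))
-> NOT in normal form.

Answer: no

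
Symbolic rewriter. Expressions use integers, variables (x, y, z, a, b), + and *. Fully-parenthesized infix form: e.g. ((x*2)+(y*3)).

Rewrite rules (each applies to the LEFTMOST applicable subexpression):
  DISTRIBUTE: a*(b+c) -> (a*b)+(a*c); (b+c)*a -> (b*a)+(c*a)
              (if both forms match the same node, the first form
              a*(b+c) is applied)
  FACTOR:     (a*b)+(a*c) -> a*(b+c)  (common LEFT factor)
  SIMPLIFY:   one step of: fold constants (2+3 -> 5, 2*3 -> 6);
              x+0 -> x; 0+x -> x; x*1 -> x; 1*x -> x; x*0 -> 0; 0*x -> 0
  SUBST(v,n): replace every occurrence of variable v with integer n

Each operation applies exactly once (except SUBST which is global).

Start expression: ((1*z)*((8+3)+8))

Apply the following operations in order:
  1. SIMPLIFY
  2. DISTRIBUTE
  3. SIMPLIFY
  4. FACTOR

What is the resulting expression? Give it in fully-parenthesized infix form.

Answer: (z*(11+8))

Derivation:
Start: ((1*z)*((8+3)+8))
Apply SIMPLIFY at L (target: (1*z)): ((1*z)*((8+3)+8)) -> (z*((8+3)+8))
Apply DISTRIBUTE at root (target: (z*((8+3)+8))): (z*((8+3)+8)) -> ((z*(8+3))+(z*8))
Apply SIMPLIFY at LR (target: (8+3)): ((z*(8+3))+(z*8)) -> ((z*11)+(z*8))
Apply FACTOR at root (target: ((z*11)+(z*8))): ((z*11)+(z*8)) -> (z*(11+8))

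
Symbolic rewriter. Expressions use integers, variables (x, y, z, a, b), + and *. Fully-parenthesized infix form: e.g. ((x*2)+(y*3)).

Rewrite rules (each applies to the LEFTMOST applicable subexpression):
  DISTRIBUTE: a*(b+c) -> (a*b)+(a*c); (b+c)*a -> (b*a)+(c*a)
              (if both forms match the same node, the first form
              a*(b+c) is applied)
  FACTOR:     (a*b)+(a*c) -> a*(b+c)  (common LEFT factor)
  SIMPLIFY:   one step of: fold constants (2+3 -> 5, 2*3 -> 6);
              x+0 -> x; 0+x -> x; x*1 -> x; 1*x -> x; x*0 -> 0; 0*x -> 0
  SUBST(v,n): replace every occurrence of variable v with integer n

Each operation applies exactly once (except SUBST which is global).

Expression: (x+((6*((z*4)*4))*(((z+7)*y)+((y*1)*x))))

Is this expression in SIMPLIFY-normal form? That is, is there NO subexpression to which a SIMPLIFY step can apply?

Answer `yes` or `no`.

Expression: (x+((6*((z*4)*4))*(((z+7)*y)+((y*1)*x))))
Scanning for simplifiable subexpressions (pre-order)...
  at root: (x+((6*((z*4)*4))*(((z+7)*y)+((y*1)*x)))) (not simplifiable)
  at R: ((6*((z*4)*4))*(((z+7)*y)+((y*1)*x))) (not simplifiable)
  at RL: (6*((z*4)*4)) (not simplifiable)
  at RLR: ((z*4)*4) (not simplifiable)
  at RLRL: (z*4) (not simplifiable)
  at RR: (((z+7)*y)+((y*1)*x)) (not simplifiable)
  at RRL: ((z+7)*y) (not simplifiable)
  at RRLL: (z+7) (not simplifiable)
  at RRR: ((y*1)*x) (not simplifiable)
  at RRRL: (y*1) (SIMPLIFIABLE)
Found simplifiable subexpr at path RRRL: (y*1)
One SIMPLIFY step would give: (x+((6*((z*4)*4))*(((z+7)*y)+(y*x))))
-> NOT in normal form.

Answer: no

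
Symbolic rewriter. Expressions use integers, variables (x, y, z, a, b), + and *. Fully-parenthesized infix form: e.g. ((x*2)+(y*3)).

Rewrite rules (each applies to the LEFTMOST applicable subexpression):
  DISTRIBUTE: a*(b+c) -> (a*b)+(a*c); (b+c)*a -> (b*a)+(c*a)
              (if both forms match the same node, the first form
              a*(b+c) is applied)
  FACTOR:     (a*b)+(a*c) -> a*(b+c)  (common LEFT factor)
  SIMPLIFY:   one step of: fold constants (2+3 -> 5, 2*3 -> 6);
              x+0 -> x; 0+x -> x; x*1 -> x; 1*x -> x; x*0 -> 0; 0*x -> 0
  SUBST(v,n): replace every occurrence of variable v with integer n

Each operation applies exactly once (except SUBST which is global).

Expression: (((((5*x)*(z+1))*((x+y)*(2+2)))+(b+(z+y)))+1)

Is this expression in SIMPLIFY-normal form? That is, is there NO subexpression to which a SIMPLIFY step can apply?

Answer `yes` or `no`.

Answer: no

Derivation:
Expression: (((((5*x)*(z+1))*((x+y)*(2+2)))+(b+(z+y)))+1)
Scanning for simplifiable subexpressions (pre-order)...
  at root: (((((5*x)*(z+1))*((x+y)*(2+2)))+(b+(z+y)))+1) (not simplifiable)
  at L: ((((5*x)*(z+1))*((x+y)*(2+2)))+(b+(z+y))) (not simplifiable)
  at LL: (((5*x)*(z+1))*((x+y)*(2+2))) (not simplifiable)
  at LLL: ((5*x)*(z+1)) (not simplifiable)
  at LLLL: (5*x) (not simplifiable)
  at LLLR: (z+1) (not simplifiable)
  at LLR: ((x+y)*(2+2)) (not simplifiable)
  at LLRL: (x+y) (not simplifiable)
  at LLRR: (2+2) (SIMPLIFIABLE)
  at LR: (b+(z+y)) (not simplifiable)
  at LRR: (z+y) (not simplifiable)
Found simplifiable subexpr at path LLRR: (2+2)
One SIMPLIFY step would give: (((((5*x)*(z+1))*((x+y)*4))+(b+(z+y)))+1)
-> NOT in normal form.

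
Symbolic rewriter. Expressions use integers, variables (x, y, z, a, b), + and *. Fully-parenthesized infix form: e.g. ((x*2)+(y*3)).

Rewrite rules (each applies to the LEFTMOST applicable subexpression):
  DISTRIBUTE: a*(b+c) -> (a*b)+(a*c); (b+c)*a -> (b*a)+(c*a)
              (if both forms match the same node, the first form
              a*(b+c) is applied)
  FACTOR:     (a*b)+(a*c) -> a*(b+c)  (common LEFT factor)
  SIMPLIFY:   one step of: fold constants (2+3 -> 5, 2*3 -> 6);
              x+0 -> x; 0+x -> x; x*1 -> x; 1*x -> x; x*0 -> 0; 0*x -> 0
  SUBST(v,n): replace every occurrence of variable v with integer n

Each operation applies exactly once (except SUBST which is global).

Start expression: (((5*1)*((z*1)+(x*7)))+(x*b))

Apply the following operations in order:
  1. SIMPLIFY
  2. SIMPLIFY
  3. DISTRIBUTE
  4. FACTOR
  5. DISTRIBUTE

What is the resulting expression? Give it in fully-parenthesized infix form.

Answer: (((5*z)+(5*(x*7)))+(x*b))

Derivation:
Start: (((5*1)*((z*1)+(x*7)))+(x*b))
Apply SIMPLIFY at LL (target: (5*1)): (((5*1)*((z*1)+(x*7)))+(x*b)) -> ((5*((z*1)+(x*7)))+(x*b))
Apply SIMPLIFY at LRL (target: (z*1)): ((5*((z*1)+(x*7)))+(x*b)) -> ((5*(z+(x*7)))+(x*b))
Apply DISTRIBUTE at L (target: (5*(z+(x*7)))): ((5*(z+(x*7)))+(x*b)) -> (((5*z)+(5*(x*7)))+(x*b))
Apply FACTOR at L (target: ((5*z)+(5*(x*7)))): (((5*z)+(5*(x*7)))+(x*b)) -> ((5*(z+(x*7)))+(x*b))
Apply DISTRIBUTE at L (target: (5*(z+(x*7)))): ((5*(z+(x*7)))+(x*b)) -> (((5*z)+(5*(x*7)))+(x*b))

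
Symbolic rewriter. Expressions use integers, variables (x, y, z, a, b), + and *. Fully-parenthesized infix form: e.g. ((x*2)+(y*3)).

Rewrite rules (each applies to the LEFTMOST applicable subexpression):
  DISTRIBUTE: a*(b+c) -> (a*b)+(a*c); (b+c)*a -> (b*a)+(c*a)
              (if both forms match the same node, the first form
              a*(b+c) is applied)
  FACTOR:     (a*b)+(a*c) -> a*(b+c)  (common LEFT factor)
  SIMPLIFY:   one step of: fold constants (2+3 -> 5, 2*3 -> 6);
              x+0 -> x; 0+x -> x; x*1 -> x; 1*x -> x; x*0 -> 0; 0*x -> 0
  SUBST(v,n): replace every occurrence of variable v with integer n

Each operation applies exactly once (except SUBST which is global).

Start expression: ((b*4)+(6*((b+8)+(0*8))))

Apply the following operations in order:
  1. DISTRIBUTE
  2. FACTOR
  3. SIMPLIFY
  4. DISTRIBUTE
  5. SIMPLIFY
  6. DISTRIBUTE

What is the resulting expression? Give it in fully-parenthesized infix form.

Answer: ((b*4)+(((6*b)+(6*8))+0))

Derivation:
Start: ((b*4)+(6*((b+8)+(0*8))))
Apply DISTRIBUTE at R (target: (6*((b+8)+(0*8)))): ((b*4)+(6*((b+8)+(0*8)))) -> ((b*4)+((6*(b+8))+(6*(0*8))))
Apply FACTOR at R (target: ((6*(b+8))+(6*(0*8)))): ((b*4)+((6*(b+8))+(6*(0*8)))) -> ((b*4)+(6*((b+8)+(0*8))))
Apply SIMPLIFY at RRR (target: (0*8)): ((b*4)+(6*((b+8)+(0*8)))) -> ((b*4)+(6*((b+8)+0)))
Apply DISTRIBUTE at R (target: (6*((b+8)+0))): ((b*4)+(6*((b+8)+0))) -> ((b*4)+((6*(b+8))+(6*0)))
Apply SIMPLIFY at RR (target: (6*0)): ((b*4)+((6*(b+8))+(6*0))) -> ((b*4)+((6*(b+8))+0))
Apply DISTRIBUTE at RL (target: (6*(b+8))): ((b*4)+((6*(b+8))+0)) -> ((b*4)+(((6*b)+(6*8))+0))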